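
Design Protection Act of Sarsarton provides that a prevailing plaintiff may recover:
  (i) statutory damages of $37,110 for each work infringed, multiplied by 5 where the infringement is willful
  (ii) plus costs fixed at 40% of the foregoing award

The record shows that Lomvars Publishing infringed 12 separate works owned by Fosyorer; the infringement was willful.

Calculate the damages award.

$3,117,240

Statutory damages: 12 × $37,110 = $445,320
Multiplied by 5: 5 × $445,320 = $2,226,600
Costs: 40% of $2,226,600 = $890,640
Award plus costs: $2,226,600 + $890,640 = $3,117,240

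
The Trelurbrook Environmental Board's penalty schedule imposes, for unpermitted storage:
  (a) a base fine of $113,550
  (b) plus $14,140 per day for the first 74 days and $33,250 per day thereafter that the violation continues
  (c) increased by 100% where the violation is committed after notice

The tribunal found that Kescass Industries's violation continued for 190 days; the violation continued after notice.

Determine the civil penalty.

First 74 days: 74 × $14,140 = $1,046,360
Remaining days: (190 − 74) × $33,250 = $3,857,000
Per-day component: $1,046,360 + $3,857,000 = $4,903,360
Base plus per-day: $113,550 + $4,903,360 = $5,016,910
Enhancement: 100% of $5,016,910 = $5,016,910
Enhanced fine: $5,016,910 + $5,016,910 = $10,033,820

Civil penalty: $10,033,820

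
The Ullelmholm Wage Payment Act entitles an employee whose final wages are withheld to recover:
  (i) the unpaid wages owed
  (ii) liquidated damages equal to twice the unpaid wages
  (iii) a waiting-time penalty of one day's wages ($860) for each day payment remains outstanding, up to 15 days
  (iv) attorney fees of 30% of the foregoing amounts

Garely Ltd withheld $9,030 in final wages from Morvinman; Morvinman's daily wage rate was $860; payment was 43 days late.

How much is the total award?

Total award: $51,987

Doubled: 2 × $9,030 = $18,060
Penalty days: min(43, 15) = 15
Waiting-time penalty: 15 × $860 = $12,900
Subtotal: $9,030 + $18,060 + $12,900 = $39,990
Attorney fees: 30% of $39,990 = $11,997
Total award: $39,990 + $11,997 = $51,987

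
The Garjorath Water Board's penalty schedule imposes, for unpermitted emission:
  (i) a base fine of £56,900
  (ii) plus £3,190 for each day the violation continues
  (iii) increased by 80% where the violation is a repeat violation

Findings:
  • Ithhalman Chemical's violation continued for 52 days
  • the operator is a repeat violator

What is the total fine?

£401,004

Per-day component: 52 × £3,190 = £165,880
Base plus per-day: £56,900 + £165,880 = £222,780
Enhancement: 80% of £222,780 = £178,224
Enhanced fine: £222,780 + £178,224 = £401,004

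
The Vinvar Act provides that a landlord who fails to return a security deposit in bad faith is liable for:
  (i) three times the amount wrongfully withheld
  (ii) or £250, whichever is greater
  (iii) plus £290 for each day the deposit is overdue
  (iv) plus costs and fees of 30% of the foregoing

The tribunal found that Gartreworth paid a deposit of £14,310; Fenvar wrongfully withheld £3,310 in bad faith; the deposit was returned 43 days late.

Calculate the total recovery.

£29,120

Trebled: 3 × £3,310 = £9,930
Minimum £250: £9,930 meets the minimum, no increase.
Late-return penalty: 43 × £290 = £12,470
Damages plus late penalty: £9,930 + £12,470 = £22,400
Costs and fees: 30% of £22,400 = £6,720
Total recovery: £22,400 + £6,720 = £29,120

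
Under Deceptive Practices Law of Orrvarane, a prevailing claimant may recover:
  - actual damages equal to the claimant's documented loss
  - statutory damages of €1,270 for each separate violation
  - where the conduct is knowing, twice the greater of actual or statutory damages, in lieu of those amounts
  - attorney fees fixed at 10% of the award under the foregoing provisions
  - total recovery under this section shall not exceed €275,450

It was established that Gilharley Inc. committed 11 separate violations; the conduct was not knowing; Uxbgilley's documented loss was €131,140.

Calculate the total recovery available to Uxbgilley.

Statutory damages: 11 × €1,270 = €13,970
Conduct not knowing: the in-lieu enhancement does not apply.
Actual plus statutory damages: €131,140 + €13,970 = €145,110
Attorney fees: 10% of €145,110 = €14,511
Total before cap: €145,110 + €14,511 = €159,621
Cap at €275,450: €159,621 is within the cap, no reduction.

€159,621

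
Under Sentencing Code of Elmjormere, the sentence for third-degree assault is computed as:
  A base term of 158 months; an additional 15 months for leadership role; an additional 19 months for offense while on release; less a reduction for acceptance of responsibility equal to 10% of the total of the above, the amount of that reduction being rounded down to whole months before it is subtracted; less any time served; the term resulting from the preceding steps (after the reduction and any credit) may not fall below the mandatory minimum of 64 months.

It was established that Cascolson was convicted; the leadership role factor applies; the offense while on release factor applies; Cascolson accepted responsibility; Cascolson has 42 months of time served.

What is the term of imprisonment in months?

131 months

Leadership role enhancement: +15 months
Offense while on release enhancement: +19 months
Adjusted term: 158 months + 15 months + 19 months = 192 months
Acceptance of responsibility reduction: 10% of 192 months = 19 months (rounded down)
After reduction: 192 − 19 = 173 months
Less time served: 173 months − 42 months = 131 months
Minimum 64 months: 131 months meets the minimum, no increase.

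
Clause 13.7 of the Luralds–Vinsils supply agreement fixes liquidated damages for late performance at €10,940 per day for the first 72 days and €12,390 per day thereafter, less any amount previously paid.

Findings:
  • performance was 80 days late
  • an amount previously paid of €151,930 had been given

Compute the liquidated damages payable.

First 72 days: 72 × €10,940 = €787,680
Remaining days: (80 − 72) × €12,390 = €99,120
Accrued per-day damages: €787,680 + €99,120 = €886,800
Less amount previously paid: €886,800 − €151,930 = €734,870

€734,870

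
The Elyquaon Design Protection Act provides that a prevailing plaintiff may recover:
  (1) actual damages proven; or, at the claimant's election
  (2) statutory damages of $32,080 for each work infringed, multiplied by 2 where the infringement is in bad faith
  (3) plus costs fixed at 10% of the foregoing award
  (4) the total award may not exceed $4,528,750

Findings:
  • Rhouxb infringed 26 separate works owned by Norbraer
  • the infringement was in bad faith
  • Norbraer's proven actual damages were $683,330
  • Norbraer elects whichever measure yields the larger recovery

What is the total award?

Award: $1,834,976

Statutory damages: 26 × $32,080 = $834,080
Doubled: 2 × $834,080 = $1,668,160
Greater of actual damages ($683,330) or enhanced statutory damages ($1,668,160): $1,668,160
Costs: 10% of $1,668,160 = $166,816
Award plus costs: $1,668,160 + $166,816 = $1,834,976
Cap at $4,528,750: $1,834,976 is within the cap, no reduction.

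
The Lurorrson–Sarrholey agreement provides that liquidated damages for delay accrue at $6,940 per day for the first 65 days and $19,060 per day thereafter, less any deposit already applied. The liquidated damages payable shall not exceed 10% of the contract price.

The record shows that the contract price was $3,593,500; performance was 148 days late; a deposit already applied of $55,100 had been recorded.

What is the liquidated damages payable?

Liquidated damages: $359,350

First 65 days: 65 × $6,940 = $451,100
Remaining days: (148 − 65) × $19,060 = $1,581,980
Accrued per-day damages: $451,100 + $1,581,980 = $2,033,080
Less deposit already applied: $2,033,080 − $55,100 = $1,977,980
Cap: 10% of $3,593,500 = $359,350
Cap at $359,350: $1,977,980 exceeds the cap → $359,350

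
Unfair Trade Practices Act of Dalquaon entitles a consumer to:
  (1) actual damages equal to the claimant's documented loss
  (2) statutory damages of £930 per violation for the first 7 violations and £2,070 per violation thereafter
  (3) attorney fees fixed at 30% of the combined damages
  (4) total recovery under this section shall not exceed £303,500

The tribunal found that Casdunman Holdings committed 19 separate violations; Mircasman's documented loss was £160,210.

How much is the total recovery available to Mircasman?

First 7 violations: 7 × £930 = £6,510
Remaining violations: (19 − 7) × £2,070 = £24,840
Statutory damages: £6,510 + £24,840 = £31,350
Combined damages: £160,210 + £31,350 = £191,560
Attorney fees: 30% of £191,560 = £57,468
Total before cap: £191,560 + £57,468 = £249,028
Cap at £303,500: £249,028 is within the cap, no reduction.

£249,028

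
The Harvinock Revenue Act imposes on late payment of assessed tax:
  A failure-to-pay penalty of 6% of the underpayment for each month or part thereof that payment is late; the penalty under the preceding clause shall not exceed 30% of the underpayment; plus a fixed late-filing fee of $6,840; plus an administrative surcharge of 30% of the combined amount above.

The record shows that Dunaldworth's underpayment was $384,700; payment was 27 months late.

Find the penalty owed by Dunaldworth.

Accrued rate: 6% × 27 = 162%, capped at 30% → 30%
Failure-to-pay penalty: 30% of $384,700 = $115,410
Penalty before surcharge: $115,410 + $6,840 = $122,250
Administrative surcharge: 30% of $122,250 = $36,675
Total penalty: $122,250 + $36,675 = $158,925

$158,925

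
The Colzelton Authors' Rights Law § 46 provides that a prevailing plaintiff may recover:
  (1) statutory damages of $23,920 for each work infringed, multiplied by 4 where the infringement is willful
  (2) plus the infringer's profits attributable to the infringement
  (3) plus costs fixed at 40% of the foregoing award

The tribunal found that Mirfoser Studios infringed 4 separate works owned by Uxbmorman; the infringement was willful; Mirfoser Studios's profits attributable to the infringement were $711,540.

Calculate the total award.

Statutory damages: 4 × $23,920 = $95,680
Multiplied by 4: 4 × $95,680 = $382,720
Combined award: $382,720 + $711,540 = $1,094,260
Costs: 40% of $1,094,260 = $437,704
Award plus costs: $1,094,260 + $437,704 = $1,531,964

$1,531,964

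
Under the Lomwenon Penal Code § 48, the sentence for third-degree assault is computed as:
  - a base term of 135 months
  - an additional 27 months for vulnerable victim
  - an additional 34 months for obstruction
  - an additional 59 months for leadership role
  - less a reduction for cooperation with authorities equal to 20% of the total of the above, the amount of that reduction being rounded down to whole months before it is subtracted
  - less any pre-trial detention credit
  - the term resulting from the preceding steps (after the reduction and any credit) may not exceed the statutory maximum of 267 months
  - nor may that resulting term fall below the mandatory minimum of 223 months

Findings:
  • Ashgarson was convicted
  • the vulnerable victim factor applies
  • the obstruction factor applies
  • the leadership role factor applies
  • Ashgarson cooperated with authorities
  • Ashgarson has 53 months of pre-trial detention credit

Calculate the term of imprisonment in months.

223 months

Vulnerable victim enhancement: +27 months
Obstruction enhancement: +34 months
Leadership role enhancement: +59 months
Adjusted term: 135 months + 27 months + 34 months + 59 months = 255 months
Cooperation with authorities reduction: 20% of 255 months = 51 months (rounded down)
After reduction: 255 − 51 = 204 months
Less pre-trial detention credit: 204 months − 53 months = 151 months
Cap at 267 months: 151 months is within the cap, no reduction.
Minimum 223 months: 151 months is below the minimum → 223 months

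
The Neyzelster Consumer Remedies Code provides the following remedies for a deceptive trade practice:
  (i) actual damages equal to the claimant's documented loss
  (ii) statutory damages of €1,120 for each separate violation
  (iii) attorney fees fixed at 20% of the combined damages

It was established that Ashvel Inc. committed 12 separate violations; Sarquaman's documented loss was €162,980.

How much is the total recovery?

Statutory damages: 12 × €1,120 = €13,440
Combined damages: €162,980 + €13,440 = €176,420
Attorney fees: 20% of €176,420 = €35,284
Total recovery: €176,420 + €35,284 = €211,704

Total recovery: €211,704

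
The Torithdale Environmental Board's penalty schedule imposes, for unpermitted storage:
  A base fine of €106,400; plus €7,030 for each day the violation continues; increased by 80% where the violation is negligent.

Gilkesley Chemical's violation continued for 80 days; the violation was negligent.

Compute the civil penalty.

Per-day component: 80 × €7,030 = €562,400
Base plus per-day: €106,400 + €562,400 = €668,800
Enhancement: 80% of €668,800 = €535,040
Enhanced fine: €668,800 + €535,040 = €1,203,840

€1,203,840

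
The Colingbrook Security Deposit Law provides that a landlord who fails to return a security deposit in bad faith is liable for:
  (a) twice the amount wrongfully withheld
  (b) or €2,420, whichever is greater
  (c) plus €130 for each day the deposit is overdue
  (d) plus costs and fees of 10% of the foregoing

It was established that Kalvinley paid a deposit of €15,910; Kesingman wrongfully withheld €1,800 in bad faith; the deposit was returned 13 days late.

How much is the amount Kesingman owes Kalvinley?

€5,819

Doubled: 2 × €1,800 = €3,600
Minimum €2,420: €3,600 meets the minimum, no increase.
Late-return penalty: 13 × €130 = €1,690
Damages plus late penalty: €3,600 + €1,690 = €5,290
Costs and fees: 10% of €5,290 = €529
Total recovery: €5,290 + €529 = €5,819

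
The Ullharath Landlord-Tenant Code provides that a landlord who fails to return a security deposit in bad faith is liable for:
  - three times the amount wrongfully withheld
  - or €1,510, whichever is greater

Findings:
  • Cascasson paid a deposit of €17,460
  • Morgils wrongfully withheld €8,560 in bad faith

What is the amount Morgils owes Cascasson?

Trebled: 3 × €8,560 = €25,680
Minimum €1,510: €25,680 meets the minimum, no increase.

€25,680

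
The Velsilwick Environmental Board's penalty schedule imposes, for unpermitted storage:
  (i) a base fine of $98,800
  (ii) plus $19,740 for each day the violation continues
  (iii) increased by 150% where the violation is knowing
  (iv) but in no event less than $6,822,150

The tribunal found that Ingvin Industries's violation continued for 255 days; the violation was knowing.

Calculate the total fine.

$12,831,250

Per-day component: 255 × $19,740 = $5,033,700
Base plus per-day: $98,800 + $5,033,700 = $5,132,500
Enhancement: 150% of $5,132,500 = $7,698,750
Enhanced fine: $5,132,500 + $7,698,750 = $12,831,250
Minimum $6,822,150: $12,831,250 meets the minimum, no increase.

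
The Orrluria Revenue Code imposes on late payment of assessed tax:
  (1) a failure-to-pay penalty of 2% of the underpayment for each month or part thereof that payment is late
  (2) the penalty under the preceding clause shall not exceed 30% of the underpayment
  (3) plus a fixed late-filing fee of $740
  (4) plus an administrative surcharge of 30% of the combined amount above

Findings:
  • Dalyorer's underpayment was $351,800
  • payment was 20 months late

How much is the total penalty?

Penalty: $138,164

Accrued rate: 2% × 20 = 40%, capped at 30% → 30%
Failure-to-pay penalty: 30% of $351,800 = $105,540
Penalty before surcharge: $105,540 + $740 = $106,280
Administrative surcharge: 30% of $106,280 = $31,884
Total penalty: $106,280 + $31,884 = $138,164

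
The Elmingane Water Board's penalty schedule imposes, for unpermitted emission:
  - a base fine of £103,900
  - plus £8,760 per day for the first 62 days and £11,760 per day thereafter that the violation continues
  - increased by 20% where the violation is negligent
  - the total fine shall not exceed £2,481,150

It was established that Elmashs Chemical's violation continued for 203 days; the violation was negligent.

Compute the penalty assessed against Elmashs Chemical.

First 62 days: 62 × £8,760 = £543,120
Remaining days: (203 − 62) × £11,760 = £1,658,160
Per-day component: £543,120 + £1,658,160 = £2,201,280
Base plus per-day: £103,900 + £2,201,280 = £2,305,180
Enhancement: 20% of £2,305,180 = £461,036
Enhanced fine: £2,305,180 + £461,036 = £2,766,216
Cap at £2,481,150: £2,766,216 exceeds the cap → £2,481,150

£2,481,150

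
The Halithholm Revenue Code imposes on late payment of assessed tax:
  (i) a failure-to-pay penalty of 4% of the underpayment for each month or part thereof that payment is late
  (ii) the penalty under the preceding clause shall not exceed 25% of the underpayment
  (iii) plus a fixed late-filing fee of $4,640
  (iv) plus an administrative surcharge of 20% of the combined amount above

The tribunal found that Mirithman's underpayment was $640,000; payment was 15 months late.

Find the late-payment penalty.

Accrued rate: 4% × 15 = 60%, capped at 25% → 25%
Failure-to-pay penalty: 25% of $640,000 = $160,000
Penalty before surcharge: $160,000 + $4,640 = $164,640
Administrative surcharge: 20% of $164,640 = $32,928
Total penalty: $164,640 + $32,928 = $197,568

$197,568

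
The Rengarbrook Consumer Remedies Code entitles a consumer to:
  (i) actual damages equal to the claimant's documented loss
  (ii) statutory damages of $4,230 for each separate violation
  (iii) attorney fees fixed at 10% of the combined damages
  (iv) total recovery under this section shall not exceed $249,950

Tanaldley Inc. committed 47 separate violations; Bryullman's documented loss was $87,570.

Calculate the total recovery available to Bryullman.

Statutory damages: 47 × $4,230 = $198,810
Combined damages: $87,570 + $198,810 = $286,380
Attorney fees: 10% of $286,380 = $28,638
Total before cap: $286,380 + $28,638 = $315,018
Cap at $249,950: $315,018 exceeds the cap → $249,950

$249,950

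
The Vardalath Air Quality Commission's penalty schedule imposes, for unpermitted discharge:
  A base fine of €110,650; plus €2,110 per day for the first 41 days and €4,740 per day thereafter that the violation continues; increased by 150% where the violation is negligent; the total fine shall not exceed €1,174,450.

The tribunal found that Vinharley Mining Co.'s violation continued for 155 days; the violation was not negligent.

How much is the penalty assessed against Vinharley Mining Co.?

€737,520

First 41 days: 41 × €2,110 = €86,510
Remaining days: (155 − 41) × €4,740 = €540,360
Per-day component: €86,510 + €540,360 = €626,870
Base plus per-day: €110,650 + €626,870 = €737,520
The violation was not negligent: no 150% increase.
Cap at €1,174,450: €737,520 is within the cap, no reduction.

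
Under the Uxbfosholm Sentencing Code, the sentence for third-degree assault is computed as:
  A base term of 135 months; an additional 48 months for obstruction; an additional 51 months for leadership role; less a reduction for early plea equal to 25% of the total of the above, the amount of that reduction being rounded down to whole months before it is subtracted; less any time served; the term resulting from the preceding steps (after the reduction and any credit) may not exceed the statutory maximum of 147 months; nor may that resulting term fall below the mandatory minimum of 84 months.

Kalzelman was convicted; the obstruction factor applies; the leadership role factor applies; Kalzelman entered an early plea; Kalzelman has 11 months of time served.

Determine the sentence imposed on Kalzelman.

Sentence: 147 months

Obstruction enhancement: +48 months
Leadership role enhancement: +51 months
Adjusted term: 135 months + 48 months + 51 months = 234 months
Early plea reduction: 25% of 234 months = 58 months (rounded down)
After reduction: 234 − 58 = 176 months
Less time served: 176 months − 11 months = 165 months
Cap at 147 months: 165 months exceeds the cap → 147 months
Minimum 84 months: 147 months meets the minimum, no increase.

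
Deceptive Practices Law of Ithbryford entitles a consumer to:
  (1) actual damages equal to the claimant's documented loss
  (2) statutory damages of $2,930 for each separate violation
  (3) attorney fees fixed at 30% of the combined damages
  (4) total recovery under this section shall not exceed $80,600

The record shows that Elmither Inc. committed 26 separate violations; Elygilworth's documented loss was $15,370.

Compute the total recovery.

$80,600

Statutory damages: 26 × $2,930 = $76,180
Combined damages: $15,370 + $76,180 = $91,550
Attorney fees: 30% of $91,550 = $27,465
Total before cap: $91,550 + $27,465 = $119,015
Cap at $80,600: $119,015 exceeds the cap → $80,600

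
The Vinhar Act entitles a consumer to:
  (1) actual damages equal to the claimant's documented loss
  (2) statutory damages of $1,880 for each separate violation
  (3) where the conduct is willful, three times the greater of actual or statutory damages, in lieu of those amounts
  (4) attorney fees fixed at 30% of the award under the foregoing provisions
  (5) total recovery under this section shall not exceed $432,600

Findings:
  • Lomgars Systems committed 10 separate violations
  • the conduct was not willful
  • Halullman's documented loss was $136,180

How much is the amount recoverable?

Statutory damages: 10 × $1,880 = $18,800
Conduct not willful: the in-lieu enhancement does not apply.
Actual plus statutory damages: $136,180 + $18,800 = $154,980
Attorney fees: 30% of $154,980 = $46,494
Total before cap: $154,980 + $46,494 = $201,474
Cap at $432,600: $201,474 is within the cap, no reduction.

$201,474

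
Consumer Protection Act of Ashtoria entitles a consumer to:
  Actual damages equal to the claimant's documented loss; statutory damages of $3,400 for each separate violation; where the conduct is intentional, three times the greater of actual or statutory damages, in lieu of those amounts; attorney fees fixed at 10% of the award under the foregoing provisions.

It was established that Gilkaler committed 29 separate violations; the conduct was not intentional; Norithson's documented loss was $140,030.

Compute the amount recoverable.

$262,493

Statutory damages: 29 × $3,400 = $98,600
Conduct not intentional: the in-lieu enhancement does not apply.
Actual plus statutory damages: $140,030 + $98,600 = $238,630
Attorney fees: 10% of $238,630 = $23,863
Total recovery: $238,630 + $23,863 = $262,493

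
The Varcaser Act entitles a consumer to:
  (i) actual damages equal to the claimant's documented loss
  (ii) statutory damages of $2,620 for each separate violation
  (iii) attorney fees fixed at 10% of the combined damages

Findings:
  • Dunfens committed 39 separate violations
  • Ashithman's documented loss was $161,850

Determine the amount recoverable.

$290,433

Statutory damages: 39 × $2,620 = $102,180
Combined damages: $161,850 + $102,180 = $264,030
Attorney fees: 10% of $264,030 = $26,403
Total recovery: $264,030 + $26,403 = $290,433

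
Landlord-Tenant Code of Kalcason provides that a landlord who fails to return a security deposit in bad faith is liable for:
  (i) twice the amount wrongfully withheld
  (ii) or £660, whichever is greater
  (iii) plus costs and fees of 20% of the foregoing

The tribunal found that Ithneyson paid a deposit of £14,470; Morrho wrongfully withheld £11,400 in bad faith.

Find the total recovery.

£27,360

Doubled: 2 × £11,400 = £22,800
Minimum £660: £22,800 meets the minimum, no increase.
Costs and fees: 20% of £22,800 = £4,560
Total recovery: £22,800 + £4,560 = £27,360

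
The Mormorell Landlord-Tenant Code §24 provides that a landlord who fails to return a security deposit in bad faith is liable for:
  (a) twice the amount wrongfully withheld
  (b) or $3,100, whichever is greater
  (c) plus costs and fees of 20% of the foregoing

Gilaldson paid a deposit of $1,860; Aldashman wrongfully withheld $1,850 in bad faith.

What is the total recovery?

$4,440

Doubled: 2 × $1,850 = $3,700
Minimum $3,100: $3,700 meets the minimum, no increase.
Costs and fees: 20% of $3,700 = $740
Total recovery: $3,700 + $740 = $4,440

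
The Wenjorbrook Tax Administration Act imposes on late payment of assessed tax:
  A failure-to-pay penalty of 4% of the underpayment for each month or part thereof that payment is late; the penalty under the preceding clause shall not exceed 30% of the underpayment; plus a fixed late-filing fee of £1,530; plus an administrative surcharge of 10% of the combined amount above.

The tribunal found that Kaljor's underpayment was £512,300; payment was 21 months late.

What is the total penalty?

£170,742

Accrued rate: 4% × 21 = 84%, capped at 30% → 30%
Failure-to-pay penalty: 30% of £512,300 = £153,690
Penalty before surcharge: £153,690 + £1,530 = £155,220
Administrative surcharge: 10% of £155,220 = £15,522
Total penalty: £155,220 + £15,522 = £170,742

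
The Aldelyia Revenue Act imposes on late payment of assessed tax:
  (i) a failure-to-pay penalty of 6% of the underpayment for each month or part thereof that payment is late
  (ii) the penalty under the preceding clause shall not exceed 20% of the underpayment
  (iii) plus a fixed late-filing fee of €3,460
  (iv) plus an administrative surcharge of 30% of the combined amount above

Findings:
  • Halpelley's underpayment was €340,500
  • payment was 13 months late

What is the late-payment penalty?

€93,028

Accrued rate: 6% × 13 = 78%, capped at 20% → 20%
Failure-to-pay penalty: 20% of €340,500 = €68,100
Penalty before surcharge: €68,100 + €3,460 = €71,560
Administrative surcharge: 30% of €71,560 = €21,468
Total penalty: €71,560 + €21,468 = €93,028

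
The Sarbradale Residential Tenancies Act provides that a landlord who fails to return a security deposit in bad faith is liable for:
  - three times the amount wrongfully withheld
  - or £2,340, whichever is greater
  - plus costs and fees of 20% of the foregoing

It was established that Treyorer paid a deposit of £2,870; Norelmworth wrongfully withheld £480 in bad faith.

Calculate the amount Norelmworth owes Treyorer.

£2,808

Trebled: 3 × £480 = £1,440
Minimum £2,340: £1,440 is below the minimum → £2,340
Costs and fees: 20% of £2,340 = £468
Total recovery: £2,340 + £468 = £2,808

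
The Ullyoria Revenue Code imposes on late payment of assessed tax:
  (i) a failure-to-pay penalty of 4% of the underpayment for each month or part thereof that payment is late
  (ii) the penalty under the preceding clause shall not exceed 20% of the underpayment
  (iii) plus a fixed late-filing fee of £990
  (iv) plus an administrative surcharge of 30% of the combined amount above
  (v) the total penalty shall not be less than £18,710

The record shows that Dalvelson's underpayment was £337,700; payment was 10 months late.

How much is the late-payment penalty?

Penalty: £89,089

Accrued rate: 4% × 10 = 40%, capped at 20% → 20%
Failure-to-pay penalty: 20% of £337,700 = £67,540
Penalty before surcharge: £67,540 + £990 = £68,530
Administrative surcharge: 30% of £68,530 = £20,559
Total penalty: £68,530 + £20,559 = £89,089
Minimum £18,710: £89,089 meets the minimum, no increase.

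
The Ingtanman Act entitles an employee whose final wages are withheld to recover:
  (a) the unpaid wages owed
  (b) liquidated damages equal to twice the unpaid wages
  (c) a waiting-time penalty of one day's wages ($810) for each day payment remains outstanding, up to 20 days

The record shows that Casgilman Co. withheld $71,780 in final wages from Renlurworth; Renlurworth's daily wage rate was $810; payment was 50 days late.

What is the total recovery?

$231,540

Doubled: 2 × $71,780 = $143,560
Penalty days: min(50, 20) = 20
Waiting-time penalty: 20 × $810 = $16,200
Total award: $71,780 + $143,560 + $16,200 = $231,540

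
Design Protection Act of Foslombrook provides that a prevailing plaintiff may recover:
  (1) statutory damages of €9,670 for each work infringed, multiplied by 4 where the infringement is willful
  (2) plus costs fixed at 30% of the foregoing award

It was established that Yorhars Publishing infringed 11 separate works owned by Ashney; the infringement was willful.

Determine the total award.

Award: €553,124

Statutory damages: 11 × €9,670 = €106,370
Multiplied by 4: 4 × €106,370 = €425,480
Costs: 30% of €425,480 = €127,644
Award plus costs: €425,480 + €127,644 = €553,124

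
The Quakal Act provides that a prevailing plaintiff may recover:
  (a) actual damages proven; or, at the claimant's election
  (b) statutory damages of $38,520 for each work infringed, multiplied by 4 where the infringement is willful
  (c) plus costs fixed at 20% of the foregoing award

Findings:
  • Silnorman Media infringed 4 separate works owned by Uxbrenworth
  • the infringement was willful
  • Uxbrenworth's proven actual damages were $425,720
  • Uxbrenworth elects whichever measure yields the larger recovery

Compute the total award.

Statutory damages: 4 × $38,520 = $154,080
Multiplied by 4: 4 × $154,080 = $616,320
Greater of actual damages ($425,720) or enhanced statutory damages ($616,320): $616,320
Costs: 20% of $616,320 = $123,264
Award plus costs: $616,320 + $123,264 = $739,584

$739,584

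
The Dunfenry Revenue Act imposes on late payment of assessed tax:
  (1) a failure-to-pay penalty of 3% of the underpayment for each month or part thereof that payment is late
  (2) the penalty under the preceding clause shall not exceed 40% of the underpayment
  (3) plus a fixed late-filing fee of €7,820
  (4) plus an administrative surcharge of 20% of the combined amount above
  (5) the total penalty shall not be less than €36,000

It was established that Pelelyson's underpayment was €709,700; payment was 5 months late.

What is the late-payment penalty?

€137,130

Accrued rate: 3% × 5 = 15%, capped at 40% → 15%
Failure-to-pay penalty: 15% of €709,700 = €106,455
Penalty before surcharge: €106,455 + €7,820 = €114,275
Administrative surcharge: 20% of €114,275 = €22,855
Total penalty: €114,275 + €22,855 = €137,130
Minimum €36,000: €137,130 meets the minimum, no increase.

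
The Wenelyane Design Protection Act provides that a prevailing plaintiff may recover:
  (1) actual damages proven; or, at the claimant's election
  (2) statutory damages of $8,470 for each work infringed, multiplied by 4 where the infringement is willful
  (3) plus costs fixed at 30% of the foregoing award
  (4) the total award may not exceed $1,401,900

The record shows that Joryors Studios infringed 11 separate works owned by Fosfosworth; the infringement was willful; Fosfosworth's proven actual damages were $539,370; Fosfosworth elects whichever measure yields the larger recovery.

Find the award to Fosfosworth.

$701,181

Statutory damages: 11 × $8,470 = $93,170
Multiplied by 4: 4 × $93,170 = $372,680
Greater of actual damages ($539,370) or enhanced statutory damages ($372,680): $539,370
Costs: 30% of $539,370 = $161,811
Award plus costs: $539,370 + $161,811 = $701,181
Cap at $1,401,900: $701,181 is within the cap, no reduction.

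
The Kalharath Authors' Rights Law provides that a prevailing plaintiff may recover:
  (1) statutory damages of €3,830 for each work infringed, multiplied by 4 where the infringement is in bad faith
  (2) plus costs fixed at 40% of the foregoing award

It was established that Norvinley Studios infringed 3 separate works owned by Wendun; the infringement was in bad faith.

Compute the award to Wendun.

€64,344

Statutory damages: 3 × €3,830 = €11,490
Multiplied by 4: 4 × €11,490 = €45,960
Costs: 40% of €45,960 = €18,384
Award plus costs: €45,960 + €18,384 = €64,344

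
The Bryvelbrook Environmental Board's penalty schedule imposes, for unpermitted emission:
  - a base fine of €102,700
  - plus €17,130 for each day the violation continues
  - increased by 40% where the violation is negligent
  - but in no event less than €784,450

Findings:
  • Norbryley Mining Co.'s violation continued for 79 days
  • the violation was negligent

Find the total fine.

€2,038,358

Per-day component: 79 × €17,130 = €1,353,270
Base plus per-day: €102,700 + €1,353,270 = €1,455,970
Enhancement: 40% of €1,455,970 = €582,388
Enhanced fine: €1,455,970 + €582,388 = €2,038,358
Minimum €784,450: €2,038,358 meets the minimum, no increase.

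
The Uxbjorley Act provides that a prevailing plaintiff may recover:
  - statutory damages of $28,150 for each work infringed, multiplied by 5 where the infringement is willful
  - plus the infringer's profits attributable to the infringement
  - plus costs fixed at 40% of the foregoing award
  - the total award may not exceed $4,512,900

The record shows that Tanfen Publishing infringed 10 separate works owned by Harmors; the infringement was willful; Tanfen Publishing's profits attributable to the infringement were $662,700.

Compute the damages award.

Statutory damages: 10 × $28,150 = $281,500
Multiplied by 5: 5 × $281,500 = $1,407,500
Combined award: $1,407,500 + $662,700 = $2,070,200
Costs: 40% of $2,070,200 = $828,080
Award plus costs: $2,070,200 + $828,080 = $2,898,280
Cap at $4,512,900: $2,898,280 is within the cap, no reduction.

$2,898,280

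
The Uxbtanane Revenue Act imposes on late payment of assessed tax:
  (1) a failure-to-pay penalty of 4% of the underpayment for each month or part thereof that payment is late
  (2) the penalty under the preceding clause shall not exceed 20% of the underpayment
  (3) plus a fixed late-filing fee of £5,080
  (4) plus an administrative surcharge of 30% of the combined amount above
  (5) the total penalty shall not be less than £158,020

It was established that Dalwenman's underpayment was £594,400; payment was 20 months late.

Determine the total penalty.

£161,148

Accrued rate: 4% × 20 = 80%, capped at 20% → 20%
Failure-to-pay penalty: 20% of £594,400 = £118,880
Penalty before surcharge: £118,880 + £5,080 = £123,960
Administrative surcharge: 30% of £123,960 = £37,188
Total penalty: £123,960 + £37,188 = £161,148
Minimum £158,020: £161,148 meets the minimum, no increase.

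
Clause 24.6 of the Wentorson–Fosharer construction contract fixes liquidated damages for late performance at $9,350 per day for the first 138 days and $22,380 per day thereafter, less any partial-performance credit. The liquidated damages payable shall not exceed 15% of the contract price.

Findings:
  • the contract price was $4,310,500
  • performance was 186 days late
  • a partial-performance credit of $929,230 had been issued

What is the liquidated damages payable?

First 138 days: 138 × $9,350 = $1,290,300
Remaining days: (186 − 138) × $22,380 = $1,074,240
Accrued per-day damages: $1,290,300 + $1,074,240 = $2,364,540
Less partial-performance credit: $2,364,540 − $929,230 = $1,435,310
Cap: 15% of $4,310,500 = $646,575
Cap at $646,575: $1,435,310 exceeds the cap → $646,575

$646,575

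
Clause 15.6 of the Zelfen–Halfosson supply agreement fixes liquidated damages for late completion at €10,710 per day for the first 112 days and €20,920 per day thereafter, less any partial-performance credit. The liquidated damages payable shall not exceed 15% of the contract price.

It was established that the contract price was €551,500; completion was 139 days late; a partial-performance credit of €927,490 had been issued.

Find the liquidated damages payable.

€82,725

First 112 days: 112 × €10,710 = €1,199,520
Remaining days: (139 − 112) × €20,920 = €564,840
Accrued per-day damages: €1,199,520 + €564,840 = €1,764,360
Less partial-performance credit: €1,764,360 − €927,490 = €836,870
Cap: 15% of €551,500 = €82,725
Cap at €82,725: €836,870 exceeds the cap → €82,725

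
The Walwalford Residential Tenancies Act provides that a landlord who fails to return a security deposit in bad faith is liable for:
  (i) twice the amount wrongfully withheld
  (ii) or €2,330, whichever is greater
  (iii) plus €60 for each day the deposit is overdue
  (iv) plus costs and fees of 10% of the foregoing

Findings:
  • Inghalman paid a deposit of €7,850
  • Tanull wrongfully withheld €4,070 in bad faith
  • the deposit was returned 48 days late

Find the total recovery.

Doubled: 2 × €4,070 = €8,140
Minimum €2,330: €8,140 meets the minimum, no increase.
Late-return penalty: 48 × €60 = €2,880
Damages plus late penalty: €8,140 + €2,880 = €11,020
Costs and fees: 10% of €11,020 = €1,102
Total recovery: €11,020 + €1,102 = €12,122

€12,122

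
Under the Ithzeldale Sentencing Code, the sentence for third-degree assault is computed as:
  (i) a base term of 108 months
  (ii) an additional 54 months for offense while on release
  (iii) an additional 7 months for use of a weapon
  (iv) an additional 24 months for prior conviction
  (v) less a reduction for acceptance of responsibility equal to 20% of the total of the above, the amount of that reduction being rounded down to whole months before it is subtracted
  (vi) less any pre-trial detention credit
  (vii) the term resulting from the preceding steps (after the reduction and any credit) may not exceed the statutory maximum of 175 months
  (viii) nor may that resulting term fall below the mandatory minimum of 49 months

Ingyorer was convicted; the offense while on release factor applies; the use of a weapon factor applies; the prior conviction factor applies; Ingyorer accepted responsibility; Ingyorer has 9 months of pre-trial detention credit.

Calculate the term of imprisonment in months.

146 months

Offense while on release enhancement: +54 months
Use of a weapon enhancement: +7 months
Prior conviction enhancement: +24 months
Adjusted term: 108 months + 54 months + 7 months + 24 months = 193 months
Acceptance of responsibility reduction: 20% of 193 months = 38 months (rounded down)
After reduction: 193 − 38 = 155 months
Less pre-trial detention credit: 155 months − 9 months = 146 months
Cap at 175 months: 146 months is within the cap, no reduction.
Minimum 49 months: 146 months meets the minimum, no increase.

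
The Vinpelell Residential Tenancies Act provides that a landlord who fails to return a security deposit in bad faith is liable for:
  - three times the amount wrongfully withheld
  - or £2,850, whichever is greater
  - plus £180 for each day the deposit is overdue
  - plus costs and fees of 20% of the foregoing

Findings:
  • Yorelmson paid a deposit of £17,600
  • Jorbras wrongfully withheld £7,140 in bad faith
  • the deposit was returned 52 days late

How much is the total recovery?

Trebled: 3 × £7,140 = £21,420
Minimum £2,850: £21,420 meets the minimum, no increase.
Late-return penalty: 52 × £180 = £9,360
Damages plus late penalty: £21,420 + £9,360 = £30,780
Costs and fees: 20% of £30,780 = £6,156
Total recovery: £30,780 + £6,156 = £36,936

£36,936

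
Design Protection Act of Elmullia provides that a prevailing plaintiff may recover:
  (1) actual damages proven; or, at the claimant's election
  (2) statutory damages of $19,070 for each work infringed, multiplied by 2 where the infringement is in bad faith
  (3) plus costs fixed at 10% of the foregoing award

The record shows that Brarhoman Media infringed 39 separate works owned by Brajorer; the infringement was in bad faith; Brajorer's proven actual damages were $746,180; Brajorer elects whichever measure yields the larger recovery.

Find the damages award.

Statutory damages: 39 × $19,070 = $743,730
Doubled: 2 × $743,730 = $1,487,460
Greater of actual damages ($746,180) or enhanced statutory damages ($1,487,460): $1,487,460
Costs: 10% of $1,487,460 = $148,746
Award plus costs: $1,487,460 + $148,746 = $1,636,206

$1,636,206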